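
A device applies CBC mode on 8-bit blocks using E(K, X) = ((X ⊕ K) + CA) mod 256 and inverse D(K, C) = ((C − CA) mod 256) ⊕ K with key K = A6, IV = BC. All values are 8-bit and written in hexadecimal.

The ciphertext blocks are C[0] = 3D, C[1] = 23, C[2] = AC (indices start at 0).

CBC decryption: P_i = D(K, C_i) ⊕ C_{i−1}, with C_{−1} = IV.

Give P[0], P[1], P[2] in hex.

P[0] = 69, P[1] = C2, P[2] = 67

P[0]: D(K, 3D) = D5; D5 ⊕ BC = 69.
P[1]: D(K, 23) = FF; FF ⊕ 3D = C2.
P[2]: D(K, AC) = 44; 44 ⊕ 23 = 67.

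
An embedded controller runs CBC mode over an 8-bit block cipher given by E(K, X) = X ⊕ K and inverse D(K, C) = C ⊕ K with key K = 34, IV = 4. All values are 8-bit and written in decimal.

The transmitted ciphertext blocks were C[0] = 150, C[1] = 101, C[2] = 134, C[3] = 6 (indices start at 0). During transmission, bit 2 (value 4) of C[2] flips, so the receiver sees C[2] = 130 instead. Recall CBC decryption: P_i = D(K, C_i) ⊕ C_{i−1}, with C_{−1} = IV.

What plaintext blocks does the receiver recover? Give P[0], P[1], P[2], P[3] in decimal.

Only C[2] changed, to 130. In CBC, a change in C_i garbles P_i and flips the same bit in P_{i+1}. Decrypting the received ciphertext:
P[0]: D(K, 150) = 180; 180 ⊕ 4 = 176.
P[1]: D(K, 101) = 71; 71 ⊕ 150 = 209.
P[2]: D(K, 130) = 160; 160 ⊕ 101 = 197.
P[3]: D(K, 6) = 36; 36 ⊕ 130 = 166.
Blocks that differ from the original plaintext: P[2], P[3].

P[0] = 176, P[1] = 209, P[2] = 197, P[3] = 166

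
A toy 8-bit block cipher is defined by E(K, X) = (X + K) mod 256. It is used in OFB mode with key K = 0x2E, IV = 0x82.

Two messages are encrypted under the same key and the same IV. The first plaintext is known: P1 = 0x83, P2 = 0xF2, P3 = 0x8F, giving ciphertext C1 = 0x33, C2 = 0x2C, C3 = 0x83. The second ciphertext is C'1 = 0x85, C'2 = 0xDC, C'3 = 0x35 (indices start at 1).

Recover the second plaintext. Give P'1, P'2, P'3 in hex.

In OFB with a reused IV, both messages share the same keystream S_i, so C_i ⊕ C'_i = P_i ⊕ P'_i and thus P'_i = P_i ⊕ C_i ⊕ C'_i.
P'1: 0x83 ⊕ 0x33 ⊕ 0x85 = 0x35.
P'2: 0xF2 ⊕ 0x2C ⊕ 0xDC = 0x02.
P'3: 0x8F ⊕ 0x83 ⊕ 0x35 = 0x39.

P'1 = 0x35, P'2 = 0x02, P'3 = 0x39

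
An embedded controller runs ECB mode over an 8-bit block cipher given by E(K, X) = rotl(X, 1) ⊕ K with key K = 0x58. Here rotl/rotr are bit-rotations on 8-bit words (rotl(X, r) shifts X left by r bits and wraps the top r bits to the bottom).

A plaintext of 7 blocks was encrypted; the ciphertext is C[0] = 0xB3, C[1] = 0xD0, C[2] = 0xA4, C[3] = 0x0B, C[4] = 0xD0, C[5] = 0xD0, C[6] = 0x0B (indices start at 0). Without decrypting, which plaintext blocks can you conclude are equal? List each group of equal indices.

ECB encrypts each block independently with the same key, so equal ciphertext blocks imply equal plaintext blocks.
C[1] = C[4] = C[5] = 0xD0, so P[1] = P[4] = P[5].
C[3] = C[6] = 0x0B, so P[3] = P[6].

P[1] = P[4] = P[5]; P[3] = P[6]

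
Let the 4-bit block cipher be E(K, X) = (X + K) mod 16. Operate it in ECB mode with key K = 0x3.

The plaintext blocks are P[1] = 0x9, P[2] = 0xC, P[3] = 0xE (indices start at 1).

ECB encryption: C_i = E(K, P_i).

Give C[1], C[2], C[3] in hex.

C[1]: E(K, 0x9) = 0xC.
C[2]: E(K, 0xC) = 0xF.
C[3]: E(K, 0xE) = 0x1.

C[1] = 0xC, C[2] = 0xF, C[3] = 0x1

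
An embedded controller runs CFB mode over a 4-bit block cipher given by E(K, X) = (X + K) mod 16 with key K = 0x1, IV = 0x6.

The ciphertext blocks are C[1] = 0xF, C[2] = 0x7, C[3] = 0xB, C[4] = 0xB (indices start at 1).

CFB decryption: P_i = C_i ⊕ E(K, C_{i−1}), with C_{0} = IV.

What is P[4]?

P[4] = 0x7

P[4]: E(K, 0xB) = 0xC; 0xB ⊕ 0xC = 0x7.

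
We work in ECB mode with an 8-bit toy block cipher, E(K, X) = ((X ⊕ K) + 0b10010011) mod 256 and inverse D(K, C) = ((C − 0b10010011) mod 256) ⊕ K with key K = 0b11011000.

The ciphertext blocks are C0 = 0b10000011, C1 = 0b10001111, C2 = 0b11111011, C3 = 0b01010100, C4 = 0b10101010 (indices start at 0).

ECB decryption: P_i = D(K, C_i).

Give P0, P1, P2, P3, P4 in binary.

P0 = 0b00101000, P1 = 0b00100100, P2 = 0b10110000, P3 = 0b00011001, P4 = 0b11001111

P0: D(K, 0b10000011) = 0b00101000.
P1: D(K, 0b10001111) = 0b00100100.
P2: D(K, 0b11111011) = 0b10110000.
P3: D(K, 0b01010100) = 0b00011001.
P4: D(K, 0b10101010) = 0b11001111.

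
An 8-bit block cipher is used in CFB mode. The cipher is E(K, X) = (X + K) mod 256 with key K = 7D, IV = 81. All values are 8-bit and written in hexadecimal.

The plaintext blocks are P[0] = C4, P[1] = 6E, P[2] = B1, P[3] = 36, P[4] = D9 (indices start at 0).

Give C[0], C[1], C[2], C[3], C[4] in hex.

CFB encryption: C_i = P_i ⊕ E(K, C_{i−1}), with C_{−1} = IV.
C[0]: E(K, 81) = FE; C4 ⊕ FE = 3A.
C[1]: E(K, 3A) = B7; 6E ⊕ B7 = D9.
C[2]: E(K, D9) = 56; B1 ⊕ 56 = E7.
C[3]: E(K, E7) = 64; 36 ⊕ 64 = 52.
C[4]: E(K, 52) = CF; D9 ⊕ CF = 16.

C[0] = 3A, C[1] = D9, C[2] = E7, C[3] = 52, C[4] = 16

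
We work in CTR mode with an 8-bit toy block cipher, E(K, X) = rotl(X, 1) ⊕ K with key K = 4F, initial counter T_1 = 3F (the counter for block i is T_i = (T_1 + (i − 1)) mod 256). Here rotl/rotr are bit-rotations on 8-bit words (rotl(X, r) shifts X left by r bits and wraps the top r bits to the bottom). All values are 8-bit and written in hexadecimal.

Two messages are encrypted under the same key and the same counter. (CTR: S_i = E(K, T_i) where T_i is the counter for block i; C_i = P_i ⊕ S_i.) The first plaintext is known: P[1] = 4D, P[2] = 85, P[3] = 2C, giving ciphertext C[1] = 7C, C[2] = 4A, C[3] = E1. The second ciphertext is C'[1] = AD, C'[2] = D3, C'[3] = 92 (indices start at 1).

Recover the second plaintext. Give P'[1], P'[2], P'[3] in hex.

P'[1] = 9C, P'[2] = 1C, P'[3] = 5F

In CTR with a reused counter, both messages share the same keystream S_i, so C_i ⊕ C'_i = P_i ⊕ P'_i and thus P'_i = P_i ⊕ C_i ⊕ C'_i.
P'[1]: 4D ⊕ 7C ⊕ AD = 9C.
P'[2]: 85 ⊕ 4A ⊕ D3 = 1C.
P'[3]: 2C ⊕ E1 ⊕ 92 = 5F.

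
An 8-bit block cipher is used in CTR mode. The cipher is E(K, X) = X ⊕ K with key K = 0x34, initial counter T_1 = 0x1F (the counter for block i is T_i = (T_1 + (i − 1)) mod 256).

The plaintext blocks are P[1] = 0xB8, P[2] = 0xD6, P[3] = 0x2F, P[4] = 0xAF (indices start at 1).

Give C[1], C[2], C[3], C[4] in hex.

C[1] = 0x93, C[2] = 0xC2, C[3] = 0x3A, C[4] = 0xB9

CTR encryption: S_i = E(K, T_i) where T_i is the counter for block i; C_i = P_i ⊕ S_i.
C[1]: T = 0x1F, S = E(K, T) = 0x2B; 0xB8 ⊕ 0x2B = 0x93.
C[2]: T = 0x20, S = E(K, T) = 0x14; 0xD6 ⊕ 0x14 = 0xC2.
C[3]: T = 0x21, S = E(K, T) = 0x15; 0x2F ⊕ 0x15 = 0x3A.
C[4]: T = 0x22, S = E(K, T) = 0x16; 0xAF ⊕ 0x16 = 0xB9.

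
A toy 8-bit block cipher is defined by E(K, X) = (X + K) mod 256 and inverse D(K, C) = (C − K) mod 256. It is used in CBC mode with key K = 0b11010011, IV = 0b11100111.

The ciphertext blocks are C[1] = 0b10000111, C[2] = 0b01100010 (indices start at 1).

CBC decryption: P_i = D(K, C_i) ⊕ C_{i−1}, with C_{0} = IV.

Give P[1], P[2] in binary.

P[1] = 0b01010011, P[2] = 0b00001000

P[1]: D(K, 0b10000111) = 0b10110100; 0b10110100 ⊕ 0b11100111 = 0b01010011.
P[2]: D(K, 0b01100010) = 0b10001111; 0b10001111 ⊕ 0b10000111 = 0b00001000.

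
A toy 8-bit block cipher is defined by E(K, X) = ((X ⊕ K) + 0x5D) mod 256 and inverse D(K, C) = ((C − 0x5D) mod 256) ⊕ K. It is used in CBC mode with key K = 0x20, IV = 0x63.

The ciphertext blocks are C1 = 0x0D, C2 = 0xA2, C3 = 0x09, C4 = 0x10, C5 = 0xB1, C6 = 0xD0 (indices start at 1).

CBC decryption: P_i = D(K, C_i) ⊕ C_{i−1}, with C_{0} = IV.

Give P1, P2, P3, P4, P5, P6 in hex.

P1: D(K, 0x0D) = 0x90; 0x90 ⊕ 0x63 = 0xF3.
P2: D(K, 0xA2) = 0x65; 0x65 ⊕ 0x0D = 0x68.
P3: D(K, 0x09) = 0x8C; 0x8C ⊕ 0xA2 = 0x2E.
P4: D(K, 0x10) = 0x93; 0x93 ⊕ 0x09 = 0x9A.
P5: D(K, 0xB1) = 0x74; 0x74 ⊕ 0x10 = 0x64.
P6: D(K, 0xD0) = 0x53; 0x53 ⊕ 0xB1 = 0xE2.

P1 = 0xF3, P2 = 0x68, P3 = 0x2E, P4 = 0x9A, P5 = 0x64, P6 = 0xE2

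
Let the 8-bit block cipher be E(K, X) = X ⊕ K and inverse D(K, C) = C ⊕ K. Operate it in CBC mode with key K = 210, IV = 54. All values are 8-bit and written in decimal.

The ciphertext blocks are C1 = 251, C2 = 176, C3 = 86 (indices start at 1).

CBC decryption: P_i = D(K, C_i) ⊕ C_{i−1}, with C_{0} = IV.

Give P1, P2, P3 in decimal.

P1: D(K, 251) = 41; 41 ⊕ 54 = 31.
P2: D(K, 176) = 98; 98 ⊕ 251 = 153.
P3: D(K, 86) = 132; 132 ⊕ 176 = 52.

P1 = 31, P2 = 153, P3 = 52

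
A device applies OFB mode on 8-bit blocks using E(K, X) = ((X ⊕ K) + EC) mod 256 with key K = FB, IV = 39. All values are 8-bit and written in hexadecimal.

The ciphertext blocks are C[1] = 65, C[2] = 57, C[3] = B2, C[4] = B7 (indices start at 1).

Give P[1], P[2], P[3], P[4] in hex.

P[1] = CB, P[2] = 16, P[3] = 14, P[4] = FE

OFB decryption: S_i = E(K, S_{i−1}) with S_{0} = IV; P_i = C_i ⊕ S_i.
P[1]: S = E(K, 39) = AE; 65 ⊕ AE = CB.
P[2]: S = E(K, AE) = 41; 57 ⊕ 41 = 16.
P[3]: S = E(K, 41) = A6; B2 ⊕ A6 = 14.
P[4]: S = E(K, A6) = 49; B7 ⊕ 49 = FE.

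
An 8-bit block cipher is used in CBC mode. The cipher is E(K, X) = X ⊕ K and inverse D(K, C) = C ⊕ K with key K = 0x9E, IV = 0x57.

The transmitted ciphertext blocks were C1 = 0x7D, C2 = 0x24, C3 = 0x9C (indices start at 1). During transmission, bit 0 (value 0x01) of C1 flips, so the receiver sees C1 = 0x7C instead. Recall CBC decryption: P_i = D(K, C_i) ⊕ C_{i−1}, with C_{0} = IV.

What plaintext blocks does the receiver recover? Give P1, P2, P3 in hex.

Only C1 changed, to 0x7C. In CBC, a change in C_i garbles P_i and flips the same bit in P_{i+1}. Decrypting the received ciphertext:
P1: D(K, 0x7C) = 0xE2; 0xE2 ⊕ 0x57 = 0xB5.
P2: D(K, 0x24) = 0xBA; 0xBA ⊕ 0x7C = 0xC6.
P3: D(K, 0x9C) = 0x02; 0x02 ⊕ 0x24 = 0x26.
Blocks that differ from the original plaintext: P1, P2.

P1 = 0xB5, P2 = 0xC6, P3 = 0x26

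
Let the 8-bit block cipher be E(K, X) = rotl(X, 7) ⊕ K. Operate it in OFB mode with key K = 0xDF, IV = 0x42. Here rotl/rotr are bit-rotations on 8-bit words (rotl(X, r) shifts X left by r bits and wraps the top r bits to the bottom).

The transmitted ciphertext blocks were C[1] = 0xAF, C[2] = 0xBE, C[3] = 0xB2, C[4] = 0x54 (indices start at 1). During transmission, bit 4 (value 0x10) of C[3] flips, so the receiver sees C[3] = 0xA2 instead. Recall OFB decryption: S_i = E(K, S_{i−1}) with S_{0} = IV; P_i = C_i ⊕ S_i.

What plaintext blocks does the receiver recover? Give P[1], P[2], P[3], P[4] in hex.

Only C[3] changed, to 0xA2. In OFB, a change in C_i flips the same bit in P_i only; the keystream is unaffected. Decrypting the received ciphertext:
P[1]: S = E(K, 0x42) = 0xFE; 0xAF ⊕ 0xFE = 0x51.
P[2]: S = E(K, 0xFE) = 0xA0; 0xBE ⊕ 0xA0 = 0x1E.
P[3]: S = E(K, 0xA0) = 0x8F; 0xA2 ⊕ 0x8F = 0x2D.
P[4]: S = E(K, 0x8F) = 0x18; 0x54 ⊕ 0x18 = 0x4C.
Blocks that differ from the original plaintext: P[3].

P[1] = 0x51, P[2] = 0x1E, P[3] = 0x2D, P[4] = 0x4C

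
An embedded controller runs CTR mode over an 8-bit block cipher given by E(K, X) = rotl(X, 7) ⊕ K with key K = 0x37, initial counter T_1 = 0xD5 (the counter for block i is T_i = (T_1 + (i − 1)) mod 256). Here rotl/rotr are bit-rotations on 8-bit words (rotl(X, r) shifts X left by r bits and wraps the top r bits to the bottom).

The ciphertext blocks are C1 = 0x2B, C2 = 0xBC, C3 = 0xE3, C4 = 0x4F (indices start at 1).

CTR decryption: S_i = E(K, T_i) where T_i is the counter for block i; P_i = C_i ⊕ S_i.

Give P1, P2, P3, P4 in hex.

P1 = 0xF6, P2 = 0xE0, P3 = 0x3F, P4 = 0x14

P1: T = 0xD5, S = E(K, T) = 0xDD; 0x2B ⊕ 0xDD = 0xF6.
P2: T = 0xD6, S = E(K, T) = 0x5C; 0xBC ⊕ 0x5C = 0xE0.
P3: T = 0xD7, S = E(K, T) = 0xDC; 0xE3 ⊕ 0xDC = 0x3F.
P4: T = 0xD8, S = E(K, T) = 0x5B; 0x4F ⊕ 0x5B = 0x14.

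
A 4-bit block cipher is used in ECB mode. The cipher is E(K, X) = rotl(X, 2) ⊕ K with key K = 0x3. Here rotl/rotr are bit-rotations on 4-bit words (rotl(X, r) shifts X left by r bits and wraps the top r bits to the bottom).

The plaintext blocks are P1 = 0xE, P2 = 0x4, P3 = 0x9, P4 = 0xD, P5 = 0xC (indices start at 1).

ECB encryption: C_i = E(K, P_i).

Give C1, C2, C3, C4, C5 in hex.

C1: E(K, 0xE) = 0x8.
C2: E(K, 0x4) = 0x2.
C3: E(K, 0x9) = 0x5.
C4: E(K, 0xD) = 0x4.
C5: E(K, 0xC) = 0x0.

C1 = 0x8, C2 = 0x2, C3 = 0x5, C4 = 0x4, C5 = 0x0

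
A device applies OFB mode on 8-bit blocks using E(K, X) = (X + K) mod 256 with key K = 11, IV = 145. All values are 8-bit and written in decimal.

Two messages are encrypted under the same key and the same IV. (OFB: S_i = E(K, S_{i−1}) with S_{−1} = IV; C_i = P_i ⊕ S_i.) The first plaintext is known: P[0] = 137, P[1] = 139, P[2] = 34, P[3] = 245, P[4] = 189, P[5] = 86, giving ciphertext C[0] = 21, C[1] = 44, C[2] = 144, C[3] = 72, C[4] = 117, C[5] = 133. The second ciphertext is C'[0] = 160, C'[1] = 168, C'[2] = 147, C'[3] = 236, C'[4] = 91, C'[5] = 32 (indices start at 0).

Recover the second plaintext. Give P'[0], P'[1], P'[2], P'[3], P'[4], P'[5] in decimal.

P'[0] = 60, P'[1] = 15, P'[2] = 33, P'[3] = 81, P'[4] = 147, P'[5] = 243

In OFB with a reused IV, both messages share the same keystream S_i, so C_i ⊕ C'_i = P_i ⊕ P'_i and thus P'_i = P_i ⊕ C_i ⊕ C'_i.
P'[0]: 137 ⊕ 21 ⊕ 160 = 60.
P'[1]: 139 ⊕ 44 ⊕ 168 = 15.
P'[2]: 34 ⊕ 144 ⊕ 147 = 33.
P'[3]: 245 ⊕ 72 ⊕ 236 = 81.
P'[4]: 189 ⊕ 117 ⊕ 91 = 147.
P'[5]: 86 ⊕ 133 ⊕ 32 = 243.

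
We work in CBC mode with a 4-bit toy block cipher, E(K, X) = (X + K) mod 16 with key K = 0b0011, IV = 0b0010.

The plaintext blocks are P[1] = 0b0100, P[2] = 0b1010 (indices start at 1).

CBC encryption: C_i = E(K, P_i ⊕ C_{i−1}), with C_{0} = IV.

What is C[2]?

C[2] = 0b0110

C[1]: P[1] ⊕ 0b0010 = 0b0110; E(K, 0b0110) = 0b1001.
C[2]: P[2] ⊕ 0b1001 = 0b0011; E(K, 0b0011) = 0b0110.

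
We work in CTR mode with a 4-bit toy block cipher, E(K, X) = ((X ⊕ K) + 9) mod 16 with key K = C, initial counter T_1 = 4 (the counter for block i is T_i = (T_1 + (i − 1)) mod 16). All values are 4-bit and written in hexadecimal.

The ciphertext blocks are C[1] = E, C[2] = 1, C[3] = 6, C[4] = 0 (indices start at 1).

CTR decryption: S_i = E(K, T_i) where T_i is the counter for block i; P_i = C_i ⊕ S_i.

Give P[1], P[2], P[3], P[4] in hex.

P[1] = F, P[2] = 3, P[3] = 5, P[4] = 4

P[1]: T = 4, S = E(K, T) = 1; E ⊕ 1 = F.
P[2]: T = 5, S = E(K, T) = 2; 1 ⊕ 2 = 3.
P[3]: T = 6, S = E(K, T) = 3; 6 ⊕ 3 = 5.
P[4]: T = 7, S = E(K, T) = 4; 0 ⊕ 4 = 4.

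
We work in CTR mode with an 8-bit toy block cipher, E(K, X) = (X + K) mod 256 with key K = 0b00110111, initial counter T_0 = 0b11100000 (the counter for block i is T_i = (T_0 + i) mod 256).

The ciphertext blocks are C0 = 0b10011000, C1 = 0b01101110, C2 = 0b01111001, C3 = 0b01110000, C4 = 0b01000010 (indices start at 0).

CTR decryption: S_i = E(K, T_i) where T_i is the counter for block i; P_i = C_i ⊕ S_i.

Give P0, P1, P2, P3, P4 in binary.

P0 = 0b10001111, P1 = 0b01110110, P2 = 0b01100000, P3 = 0b01101010, P4 = 0b01011001

P0: T = 0b11100000, S = E(K, T) = 0b00010111; 0b10011000 ⊕ 0b00010111 = 0b10001111.
P1: T = 0b11100001, S = E(K, T) = 0b00011000; 0b01101110 ⊕ 0b00011000 = 0b01110110.
P2: T = 0b11100010, S = E(K, T) = 0b00011001; 0b01111001 ⊕ 0b00011001 = 0b01100000.
P3: T = 0b11100011, S = E(K, T) = 0b00011010; 0b01110000 ⊕ 0b00011010 = 0b01101010.
P4: T = 0b11100100, S = E(K, T) = 0b00011011; 0b01000010 ⊕ 0b00011011 = 0b01011001.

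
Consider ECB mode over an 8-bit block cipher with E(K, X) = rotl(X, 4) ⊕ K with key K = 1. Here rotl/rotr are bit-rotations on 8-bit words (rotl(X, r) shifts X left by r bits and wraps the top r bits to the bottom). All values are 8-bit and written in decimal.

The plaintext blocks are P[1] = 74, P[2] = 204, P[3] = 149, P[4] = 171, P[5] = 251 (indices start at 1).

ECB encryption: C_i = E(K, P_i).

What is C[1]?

C[1]: E(K, 74) = 165.

C[1] = 165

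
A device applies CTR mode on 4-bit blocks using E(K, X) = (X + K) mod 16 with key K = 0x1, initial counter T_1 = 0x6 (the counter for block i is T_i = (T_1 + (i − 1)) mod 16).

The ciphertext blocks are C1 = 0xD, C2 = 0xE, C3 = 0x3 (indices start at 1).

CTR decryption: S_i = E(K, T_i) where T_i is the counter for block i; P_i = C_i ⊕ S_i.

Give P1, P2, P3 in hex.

P1 = 0xA, P2 = 0x6, P3 = 0xA

P1: T = 0x6, S = E(K, T) = 0x7; 0xD ⊕ 0x7 = 0xA.
P2: T = 0x7, S = E(K, T) = 0x8; 0xE ⊕ 0x8 = 0x6.
P3: T = 0x8, S = E(K, T) = 0x9; 0x3 ⊕ 0x9 = 0xA.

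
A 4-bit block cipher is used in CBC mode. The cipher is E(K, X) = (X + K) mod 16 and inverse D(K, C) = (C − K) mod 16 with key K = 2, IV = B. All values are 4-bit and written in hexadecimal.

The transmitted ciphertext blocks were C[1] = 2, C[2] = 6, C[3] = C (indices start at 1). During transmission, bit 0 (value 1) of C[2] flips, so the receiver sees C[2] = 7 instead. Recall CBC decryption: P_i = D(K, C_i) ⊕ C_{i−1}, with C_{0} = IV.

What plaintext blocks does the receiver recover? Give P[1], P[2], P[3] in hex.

Only C[2] changed, to 7. In CBC, a change in C_i garbles P_i and flips the same bit in P_{i+1}. Decrypting the received ciphertext:
P[1]: D(K, 2) = 0; 0 ⊕ B = B.
P[2]: D(K, 7) = 5; 5 ⊕ 2 = 7.
P[3]: D(K, C) = A; A ⊕ 7 = D.
Blocks that differ from the original plaintext: P[2], P[3].

P[1] = B, P[2] = 7, P[3] = D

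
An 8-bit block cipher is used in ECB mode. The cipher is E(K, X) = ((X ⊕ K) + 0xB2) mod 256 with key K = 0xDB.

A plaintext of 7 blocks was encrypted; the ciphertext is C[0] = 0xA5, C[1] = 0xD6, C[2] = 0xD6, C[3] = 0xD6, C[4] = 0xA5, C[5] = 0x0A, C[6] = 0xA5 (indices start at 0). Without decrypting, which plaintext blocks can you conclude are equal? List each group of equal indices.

P[0] = P[4] = P[6]; P[1] = P[2] = P[3]

ECB encrypts each block independently with the same key, so equal ciphertext blocks imply equal plaintext blocks.
C[0] = C[4] = C[6] = 0xA5, so P[0] = P[4] = P[6].
C[1] = C[2] = C[3] = 0xD6, so P[1] = P[2] = P[3].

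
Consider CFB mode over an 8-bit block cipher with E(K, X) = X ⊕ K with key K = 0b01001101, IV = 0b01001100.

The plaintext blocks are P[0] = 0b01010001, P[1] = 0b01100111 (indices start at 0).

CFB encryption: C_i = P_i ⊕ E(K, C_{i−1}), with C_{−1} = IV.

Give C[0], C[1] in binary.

C[0]: E(K, 0b01001100) = 0b00000001; 0b01010001 ⊕ 0b00000001 = 0b01010000.
C[1]: E(K, 0b01010000) = 0b00011101; 0b01100111 ⊕ 0b00011101 = 0b01111010.

C[0] = 0b01010000, C[1] = 0b01111010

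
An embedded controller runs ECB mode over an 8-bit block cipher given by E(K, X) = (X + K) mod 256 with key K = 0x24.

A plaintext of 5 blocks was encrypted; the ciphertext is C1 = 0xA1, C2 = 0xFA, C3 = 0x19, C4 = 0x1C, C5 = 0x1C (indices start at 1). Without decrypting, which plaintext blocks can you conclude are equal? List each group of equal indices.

P4 = P5

ECB encrypts each block independently with the same key, so equal ciphertext blocks imply equal plaintext blocks.
C4 = C5 = 0x1C, so P4 = P5.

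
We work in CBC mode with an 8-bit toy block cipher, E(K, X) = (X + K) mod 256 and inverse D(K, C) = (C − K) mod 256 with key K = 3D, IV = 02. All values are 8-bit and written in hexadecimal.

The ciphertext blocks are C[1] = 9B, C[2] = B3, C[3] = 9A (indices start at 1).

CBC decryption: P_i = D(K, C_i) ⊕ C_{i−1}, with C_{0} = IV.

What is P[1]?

P[1] = 5C

P[1]: D(K, 9B) = 5E; 5E ⊕ 02 = 5C.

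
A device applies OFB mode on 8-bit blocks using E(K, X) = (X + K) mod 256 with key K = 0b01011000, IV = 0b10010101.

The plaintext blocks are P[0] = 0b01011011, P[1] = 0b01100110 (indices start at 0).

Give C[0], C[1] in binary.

OFB encryption: S_i = E(K, S_{i−1}) with S_{−1} = IV; C_i = P_i ⊕ S_i.
C[0]: S = E(K, 0b10010101) = 0b11101101; 0b01011011 ⊕ 0b11101101 = 0b10110110.
C[1]: S = E(K, 0b11101101) = 0b01000101; 0b01100110 ⊕ 0b01000101 = 0b00100011.

C[0] = 0b10110110, C[1] = 0b00100011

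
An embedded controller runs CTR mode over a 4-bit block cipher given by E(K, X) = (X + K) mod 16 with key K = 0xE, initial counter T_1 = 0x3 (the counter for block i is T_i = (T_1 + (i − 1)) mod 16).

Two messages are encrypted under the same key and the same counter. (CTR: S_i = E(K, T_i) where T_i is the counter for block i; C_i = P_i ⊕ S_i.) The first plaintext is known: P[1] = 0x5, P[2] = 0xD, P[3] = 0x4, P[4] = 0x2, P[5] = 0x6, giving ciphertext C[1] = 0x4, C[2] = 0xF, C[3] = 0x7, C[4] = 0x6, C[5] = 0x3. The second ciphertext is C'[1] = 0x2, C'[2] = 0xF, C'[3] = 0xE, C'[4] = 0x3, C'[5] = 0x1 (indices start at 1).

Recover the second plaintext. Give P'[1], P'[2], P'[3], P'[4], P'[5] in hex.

In CTR with a reused counter, both messages share the same keystream S_i, so C_i ⊕ C'_i = P_i ⊕ P'_i and thus P'_i = P_i ⊕ C_i ⊕ C'_i.
P'[1]: 0x5 ⊕ 0x4 ⊕ 0x2 = 0x3.
P'[2]: 0xD ⊕ 0xF ⊕ 0xF = 0xD.
P'[3]: 0x4 ⊕ 0x7 ⊕ 0xE = 0xD.
P'[4]: 0x2 ⊕ 0x6 ⊕ 0x3 = 0x7.
P'[5]: 0x6 ⊕ 0x3 ⊕ 0x1 = 0x4.

P'[1] = 0x3, P'[2] = 0xD, P'[3] = 0xD, P'[4] = 0x7, P'[5] = 0x4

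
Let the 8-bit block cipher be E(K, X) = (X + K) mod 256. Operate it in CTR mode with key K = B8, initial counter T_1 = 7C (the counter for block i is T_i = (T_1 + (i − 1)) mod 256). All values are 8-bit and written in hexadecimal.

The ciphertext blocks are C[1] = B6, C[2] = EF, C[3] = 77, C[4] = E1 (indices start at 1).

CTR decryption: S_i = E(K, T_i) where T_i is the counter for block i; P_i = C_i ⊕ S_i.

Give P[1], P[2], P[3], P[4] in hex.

P[1]: T = 7C, S = E(K, T) = 34; B6 ⊕ 34 = 82.
P[2]: T = 7D, S = E(K, T) = 35; EF ⊕ 35 = DA.
P[3]: T = 7E, S = E(K, T) = 36; 77 ⊕ 36 = 41.
P[4]: T = 7F, S = E(K, T) = 37; E1 ⊕ 37 = D6.

P[1] = 82, P[2] = DA, P[3] = 41, P[4] = D6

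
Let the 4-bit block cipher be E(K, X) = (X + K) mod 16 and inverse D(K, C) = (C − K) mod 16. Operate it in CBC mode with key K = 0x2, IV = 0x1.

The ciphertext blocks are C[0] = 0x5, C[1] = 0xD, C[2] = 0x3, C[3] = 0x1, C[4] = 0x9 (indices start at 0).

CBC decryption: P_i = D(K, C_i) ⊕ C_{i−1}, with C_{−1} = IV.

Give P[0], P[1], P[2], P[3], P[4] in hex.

P[0]: D(K, 0x5) = 0x3; 0x3 ⊕ 0x1 = 0x2.
P[1]: D(K, 0xD) = 0xB; 0xB ⊕ 0x5 = 0xE.
P[2]: D(K, 0x3) = 0x1; 0x1 ⊕ 0xD = 0xC.
P[3]: D(K, 0x1) = 0xF; 0xF ⊕ 0x3 = 0xC.
P[4]: D(K, 0x9) = 0x7; 0x7 ⊕ 0x1 = 0x6.

P[0] = 0x2, P[1] = 0xE, P[2] = 0xC, P[3] = 0xC, P[4] = 0x6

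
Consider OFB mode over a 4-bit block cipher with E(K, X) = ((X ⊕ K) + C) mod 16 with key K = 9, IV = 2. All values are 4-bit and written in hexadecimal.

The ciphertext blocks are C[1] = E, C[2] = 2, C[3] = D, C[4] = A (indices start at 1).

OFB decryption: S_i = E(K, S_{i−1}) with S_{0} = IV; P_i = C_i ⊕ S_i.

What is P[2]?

P[2] = 8

P[1]: S = E(K, 2) = 7; E ⊕ 7 = 9.
P[2]: S = E(K, 7) = A; 2 ⊕ A = 8.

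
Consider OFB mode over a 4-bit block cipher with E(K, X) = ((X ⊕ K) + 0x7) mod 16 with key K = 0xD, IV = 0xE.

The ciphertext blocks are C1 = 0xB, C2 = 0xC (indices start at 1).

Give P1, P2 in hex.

P1 = 0x1, P2 = 0x2

OFB decryption: S_i = E(K, S_{i−1}) with S_{0} = IV; P_i = C_i ⊕ S_i.
P1: S = E(K, 0xE) = 0xA; 0xB ⊕ 0xA = 0x1.
P2: S = E(K, 0xA) = 0xE; 0xC ⊕ 0xE = 0x2.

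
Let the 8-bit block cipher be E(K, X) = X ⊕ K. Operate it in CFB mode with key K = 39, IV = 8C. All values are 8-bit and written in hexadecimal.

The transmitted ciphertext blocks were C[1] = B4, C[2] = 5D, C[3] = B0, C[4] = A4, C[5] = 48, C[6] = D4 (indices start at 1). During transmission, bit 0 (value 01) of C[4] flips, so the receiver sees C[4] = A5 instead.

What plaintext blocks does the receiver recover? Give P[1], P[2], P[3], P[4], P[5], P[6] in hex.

CFB decryption: P_i = C_i ⊕ E(K, C_{i−1}), with C_{0} = IV.
Only C[4] changed, to A5. In CFB, a change in C_i flips the same bit in P_i and garbles P_{i+1}. Decrypting the received ciphertext:
P[1]: E(K, 8C) = B5; B4 ⊕ B5 = 01.
P[2]: E(K, B4) = 8D; 5D ⊕ 8D = D0.
P[3]: E(K, 5D) = 64; B0 ⊕ 64 = D4.
P[4]: E(K, B0) = 89; A5 ⊕ 89 = 2C.
P[5]: E(K, A5) = 9C; 48 ⊕ 9C = D4.
P[6]: E(K, 48) = 71; D4 ⊕ 71 = A5.
Blocks that differ from the original plaintext: P[4], P[5].

P[1] = 01, P[2] = D0, P[3] = D4, P[4] = 2C, P[5] = D4, P[6] = A5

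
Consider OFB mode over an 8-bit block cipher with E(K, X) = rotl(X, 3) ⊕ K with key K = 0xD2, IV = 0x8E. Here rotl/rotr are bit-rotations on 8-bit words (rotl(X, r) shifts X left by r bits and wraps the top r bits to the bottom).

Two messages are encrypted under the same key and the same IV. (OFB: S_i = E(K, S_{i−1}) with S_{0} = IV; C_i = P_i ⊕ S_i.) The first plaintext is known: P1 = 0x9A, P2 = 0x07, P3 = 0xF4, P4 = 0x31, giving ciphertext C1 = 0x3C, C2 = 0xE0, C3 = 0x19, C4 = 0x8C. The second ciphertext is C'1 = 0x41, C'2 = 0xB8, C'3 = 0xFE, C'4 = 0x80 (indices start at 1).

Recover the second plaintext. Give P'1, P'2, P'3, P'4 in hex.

In OFB with a reused IV, both messages share the same keystream S_i, so C_i ⊕ C'_i = P_i ⊕ P'_i and thus P'_i = P_i ⊕ C_i ⊕ C'_i.
P'1: 0x9A ⊕ 0x3C ⊕ 0x41 = 0xE7.
P'2: 0x07 ⊕ 0xE0 ⊕ 0xB8 = 0x5F.
P'3: 0xF4 ⊕ 0x19 ⊕ 0xFE = 0x13.
P'4: 0x31 ⊕ 0x8C ⊕ 0x80 = 0x3D.

P'1 = 0xE7, P'2 = 0x5F, P'3 = 0x13, P'4 = 0x3D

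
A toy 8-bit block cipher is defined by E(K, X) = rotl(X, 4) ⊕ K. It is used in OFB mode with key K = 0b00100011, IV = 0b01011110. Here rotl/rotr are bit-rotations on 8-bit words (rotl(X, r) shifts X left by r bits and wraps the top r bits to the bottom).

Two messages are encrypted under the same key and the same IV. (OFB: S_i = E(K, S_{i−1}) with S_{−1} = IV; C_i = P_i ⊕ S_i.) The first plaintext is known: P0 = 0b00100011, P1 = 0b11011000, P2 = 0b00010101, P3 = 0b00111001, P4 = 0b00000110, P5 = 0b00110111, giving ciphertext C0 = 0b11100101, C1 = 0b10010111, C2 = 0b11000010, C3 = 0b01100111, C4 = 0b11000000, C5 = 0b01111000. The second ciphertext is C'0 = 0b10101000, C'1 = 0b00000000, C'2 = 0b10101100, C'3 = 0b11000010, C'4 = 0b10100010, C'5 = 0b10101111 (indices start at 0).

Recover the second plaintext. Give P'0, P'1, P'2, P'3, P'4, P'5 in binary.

In OFB with a reused IV, both messages share the same keystream S_i, so C_i ⊕ C'_i = P_i ⊕ P'_i and thus P'_i = P_i ⊕ C_i ⊕ C'_i.
P'0: 0b00100011 ⊕ 0b11100101 ⊕ 0b10101000 = 0b01101110.
P'1: 0b11011000 ⊕ 0b10010111 ⊕ 0b00000000 = 0b01001111.
P'2: 0b00010101 ⊕ 0b11000010 ⊕ 0b10101100 = 0b01111011.
P'3: 0b00111001 ⊕ 0b01100111 ⊕ 0b11000010 = 0b10011100.
P'4: 0b00000110 ⊕ 0b11000000 ⊕ 0b10100010 = 0b01100100.
P'5: 0b00110111 ⊕ 0b01111000 ⊕ 0b10101111 = 0b11100000.

P'0 = 0b01101110, P'1 = 0b01001111, P'2 = 0b01111011, P'3 = 0b10011100, P'4 = 0b01100100, P'5 = 0b11100000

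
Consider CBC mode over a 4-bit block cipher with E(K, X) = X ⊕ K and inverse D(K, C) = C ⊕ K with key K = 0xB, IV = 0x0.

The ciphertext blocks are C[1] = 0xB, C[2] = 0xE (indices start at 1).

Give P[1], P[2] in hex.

P[1] = 0x0, P[2] = 0xE

CBC decryption: P_i = D(K, C_i) ⊕ C_{i−1}, with C_{0} = IV.
P[1]: D(K, 0xB) = 0x0; 0x0 ⊕ 0x0 = 0x0.
P[2]: D(K, 0xE) = 0x5; 0x5 ⊕ 0xB = 0xE.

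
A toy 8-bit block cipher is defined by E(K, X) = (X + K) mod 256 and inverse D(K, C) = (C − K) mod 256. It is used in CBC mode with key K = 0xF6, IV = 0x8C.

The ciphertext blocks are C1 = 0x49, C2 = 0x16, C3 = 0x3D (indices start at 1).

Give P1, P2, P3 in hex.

P1 = 0xDF, P2 = 0x69, P3 = 0x51

CBC decryption: P_i = D(K, C_i) ⊕ C_{i−1}, with C_{0} = IV.
P1: D(K, 0x49) = 0x53; 0x53 ⊕ 0x8C = 0xDF.
P2: D(K, 0x16) = 0x20; 0x20 ⊕ 0x49 = 0x69.
P3: D(K, 0x3D) = 0x47; 0x47 ⊕ 0x16 = 0x51.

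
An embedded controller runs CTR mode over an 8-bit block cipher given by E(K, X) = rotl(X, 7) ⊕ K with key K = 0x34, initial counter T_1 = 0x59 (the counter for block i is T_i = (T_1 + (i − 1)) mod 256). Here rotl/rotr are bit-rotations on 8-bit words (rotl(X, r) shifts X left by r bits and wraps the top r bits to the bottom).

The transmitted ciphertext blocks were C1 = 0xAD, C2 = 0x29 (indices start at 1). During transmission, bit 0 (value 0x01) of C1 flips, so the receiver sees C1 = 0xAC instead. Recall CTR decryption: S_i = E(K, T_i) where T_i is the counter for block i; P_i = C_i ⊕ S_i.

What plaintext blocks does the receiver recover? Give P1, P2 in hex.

Only C1 changed, to 0xAC. In CTR, a change in C_i flips the same bit in P_i only; the keystream is unaffected. Decrypting the received ciphertext:
P1: T = 0x59, S = E(K, T) = 0x98; 0xAC ⊕ 0x98 = 0x34.
P2: T = 0x5A, S = E(K, T) = 0x19; 0x29 ⊕ 0x19 = 0x30.
Blocks that differ from the original plaintext: P1.

P1 = 0x34, P2 = 0x30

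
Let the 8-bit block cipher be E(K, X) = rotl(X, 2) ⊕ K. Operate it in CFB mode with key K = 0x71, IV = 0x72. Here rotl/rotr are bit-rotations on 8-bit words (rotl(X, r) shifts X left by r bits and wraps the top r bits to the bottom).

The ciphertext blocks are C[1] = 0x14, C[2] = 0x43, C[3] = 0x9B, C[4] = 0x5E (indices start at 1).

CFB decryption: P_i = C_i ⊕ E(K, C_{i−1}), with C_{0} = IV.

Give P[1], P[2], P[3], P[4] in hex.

P[1] = 0xAC, P[2] = 0x62, P[3] = 0xE7, P[4] = 0x41

P[1]: E(K, 0x72) = 0xB8; 0x14 ⊕ 0xB8 = 0xAC.
P[2]: E(K, 0x14) = 0x21; 0x43 ⊕ 0x21 = 0x62.
P[3]: E(K, 0x43) = 0x7C; 0x9B ⊕ 0x7C = 0xE7.
P[4]: E(K, 0x9B) = 0x1F; 0x5E ⊕ 0x1F = 0x41.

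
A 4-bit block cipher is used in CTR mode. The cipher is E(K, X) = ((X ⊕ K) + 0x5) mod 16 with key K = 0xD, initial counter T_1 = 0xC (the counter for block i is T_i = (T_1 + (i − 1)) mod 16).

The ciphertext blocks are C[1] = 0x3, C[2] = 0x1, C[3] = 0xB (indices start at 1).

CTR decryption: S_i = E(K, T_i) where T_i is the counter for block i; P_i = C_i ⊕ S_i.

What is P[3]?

P[3] = 0x3

P[3]: T = 0xE, S = E(K, T) = 0x8; 0xB ⊕ 0x8 = 0x3.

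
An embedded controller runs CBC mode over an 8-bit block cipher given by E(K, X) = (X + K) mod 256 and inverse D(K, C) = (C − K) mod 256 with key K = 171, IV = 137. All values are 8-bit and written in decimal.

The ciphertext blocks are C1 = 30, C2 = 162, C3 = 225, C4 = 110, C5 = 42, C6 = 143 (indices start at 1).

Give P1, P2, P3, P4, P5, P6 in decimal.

CBC decryption: P_i = D(K, C_i) ⊕ C_{i−1}, with C_{0} = IV.
P1: D(K, 30) = 115; 115 ⊕ 137 = 250.
P2: D(K, 162) = 247; 247 ⊕ 30 = 233.
P3: D(K, 225) = 54; 54 ⊕ 162 = 148.
P4: D(K, 110) = 195; 195 ⊕ 225 = 34.
P5: D(K, 42) = 127; 127 ⊕ 110 = 17.
P6: D(K, 143) = 228; 228 ⊕ 42 = 206.

P1 = 250, P2 = 233, P3 = 148, P4 = 34, P5 = 17, P6 = 206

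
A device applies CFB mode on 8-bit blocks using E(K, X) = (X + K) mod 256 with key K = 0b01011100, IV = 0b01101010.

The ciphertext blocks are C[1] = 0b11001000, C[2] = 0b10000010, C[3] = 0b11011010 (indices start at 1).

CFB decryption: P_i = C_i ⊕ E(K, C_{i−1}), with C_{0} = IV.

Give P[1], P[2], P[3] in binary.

P[1] = 0b00001110, P[2] = 0b10100110, P[3] = 0b00000100

P[1]: E(K, 0b01101010) = 0b11000110; 0b11001000 ⊕ 0b11000110 = 0b00001110.
P[2]: E(K, 0b11001000) = 0b00100100; 0b10000010 ⊕ 0b00100100 = 0b10100110.
P[3]: E(K, 0b10000010) = 0b11011110; 0b11011010 ⊕ 0b11011110 = 0b00000100.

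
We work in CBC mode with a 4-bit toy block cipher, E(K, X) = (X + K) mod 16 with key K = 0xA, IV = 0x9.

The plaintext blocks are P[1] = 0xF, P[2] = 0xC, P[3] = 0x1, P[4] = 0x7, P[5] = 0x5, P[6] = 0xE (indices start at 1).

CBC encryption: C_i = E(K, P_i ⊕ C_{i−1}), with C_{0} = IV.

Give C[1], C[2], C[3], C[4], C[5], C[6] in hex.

C[1]: P[1] ⊕ 0x9 = 0x6; E(K, 0x6) = 0x0.
C[2]: P[2] ⊕ 0x0 = 0xC; E(K, 0xC) = 0x6.
C[3]: P[3] ⊕ 0x6 = 0x7; E(K, 0x7) = 0x1.
C[4]: P[4] ⊕ 0x1 = 0x6; E(K, 0x6) = 0x0.
C[5]: P[5] ⊕ 0x0 = 0x5; E(K, 0x5) = 0xF.
C[6]: P[6] ⊕ 0xF = 0x1; E(K, 0x1) = 0xB.

C[1] = 0x0, C[2] = 0x6, C[3] = 0x1, C[4] = 0x0, C[5] = 0xF, C[6] = 0xB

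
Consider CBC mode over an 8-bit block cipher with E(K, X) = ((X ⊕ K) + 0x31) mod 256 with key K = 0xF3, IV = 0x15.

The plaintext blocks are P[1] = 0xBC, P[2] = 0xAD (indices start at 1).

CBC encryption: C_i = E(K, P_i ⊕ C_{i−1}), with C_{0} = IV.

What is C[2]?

C[2] = 0x06

C[1]: P[1] ⊕ 0x15 = 0xA9; E(K, 0xA9) = 0x8B.
C[2]: P[2] ⊕ 0x8B = 0x26; E(K, 0x26) = 0x06.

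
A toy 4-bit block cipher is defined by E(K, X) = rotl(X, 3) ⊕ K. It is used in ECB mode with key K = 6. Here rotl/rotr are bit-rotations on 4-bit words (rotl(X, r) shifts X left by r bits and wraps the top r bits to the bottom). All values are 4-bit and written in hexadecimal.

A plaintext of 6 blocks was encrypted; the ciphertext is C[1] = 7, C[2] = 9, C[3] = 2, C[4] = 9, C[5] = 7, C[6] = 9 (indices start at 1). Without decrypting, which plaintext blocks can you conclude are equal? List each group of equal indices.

ECB encrypts each block independently with the same key, so equal ciphertext blocks imply equal plaintext blocks.
C[1] = C[5] = 7, so P[1] = P[5].
C[2] = C[4] = C[6] = 9, so P[2] = P[4] = P[6].

P[1] = P[5]; P[2] = P[4] = P[6]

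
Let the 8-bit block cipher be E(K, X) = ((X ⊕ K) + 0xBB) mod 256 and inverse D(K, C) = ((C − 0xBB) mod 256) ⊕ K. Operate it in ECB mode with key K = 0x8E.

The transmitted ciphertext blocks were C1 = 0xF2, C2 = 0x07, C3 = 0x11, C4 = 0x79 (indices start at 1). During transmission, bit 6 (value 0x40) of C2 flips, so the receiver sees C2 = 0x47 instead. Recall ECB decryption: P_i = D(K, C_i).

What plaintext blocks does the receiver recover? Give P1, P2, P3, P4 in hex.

P1 = 0xB9, P2 = 0x02, P3 = 0xD8, P4 = 0x30

Only C2 changed, to 0x47. In ECB, a change in C_i affects only P_i. Decrypting the received ciphertext:
P1: D(K, 0xF2) = 0xB9.
P2: D(K, 0x47) = 0x02.
P3: D(K, 0x11) = 0xD8.
P4: D(K, 0x79) = 0x30.
Blocks that differ from the original plaintext: P2.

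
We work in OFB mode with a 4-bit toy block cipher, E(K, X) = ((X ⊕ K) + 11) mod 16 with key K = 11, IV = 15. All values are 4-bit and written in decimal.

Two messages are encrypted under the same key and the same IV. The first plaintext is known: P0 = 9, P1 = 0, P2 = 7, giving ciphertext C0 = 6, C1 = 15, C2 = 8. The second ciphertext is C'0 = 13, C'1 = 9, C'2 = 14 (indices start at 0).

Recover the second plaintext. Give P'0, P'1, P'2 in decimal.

P'0 = 2, P'1 = 6, P'2 = 1

In OFB with a reused IV, both messages share the same keystream S_i, so C_i ⊕ C'_i = P_i ⊕ P'_i and thus P'_i = P_i ⊕ C_i ⊕ C'_i.
P'0: 9 ⊕ 6 ⊕ 13 = 2.
P'1: 0 ⊕ 15 ⊕ 9 = 6.
P'2: 7 ⊕ 8 ⊕ 14 = 1.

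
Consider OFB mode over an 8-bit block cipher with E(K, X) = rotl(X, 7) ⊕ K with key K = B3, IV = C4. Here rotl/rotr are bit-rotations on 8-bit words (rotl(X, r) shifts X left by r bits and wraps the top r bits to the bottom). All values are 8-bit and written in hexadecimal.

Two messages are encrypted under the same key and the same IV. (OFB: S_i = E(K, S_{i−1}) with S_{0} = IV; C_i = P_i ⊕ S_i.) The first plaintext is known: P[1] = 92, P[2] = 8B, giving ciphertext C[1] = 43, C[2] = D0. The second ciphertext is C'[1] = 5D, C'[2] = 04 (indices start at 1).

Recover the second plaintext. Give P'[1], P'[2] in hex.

P'[1] = 8C, P'[2] = 5F

In OFB with a reused IV, both messages share the same keystream S_i, so C_i ⊕ C'_i = P_i ⊕ P'_i and thus P'_i = P_i ⊕ C_i ⊕ C'_i.
P'[1]: 92 ⊕ 43 ⊕ 5D = 8C.
P'[2]: 8B ⊕ D0 ⊕ 04 = 5F.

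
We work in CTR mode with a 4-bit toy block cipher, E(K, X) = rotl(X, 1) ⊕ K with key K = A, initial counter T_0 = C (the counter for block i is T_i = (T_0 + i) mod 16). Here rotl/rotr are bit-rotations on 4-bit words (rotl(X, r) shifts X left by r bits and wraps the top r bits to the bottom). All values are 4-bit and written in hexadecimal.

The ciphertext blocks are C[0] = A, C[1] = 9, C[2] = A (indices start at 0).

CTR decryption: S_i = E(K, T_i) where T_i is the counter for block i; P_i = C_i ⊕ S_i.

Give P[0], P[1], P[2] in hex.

P[0]: T = C, S = E(K, T) = 3; A ⊕ 3 = 9.
P[1]: T = D, S = E(K, T) = 1; 9 ⊕ 1 = 8.
P[2]: T = E, S = E(K, T) = 7; A ⊕ 7 = D.

P[0] = 9, P[1] = 8, P[2] = D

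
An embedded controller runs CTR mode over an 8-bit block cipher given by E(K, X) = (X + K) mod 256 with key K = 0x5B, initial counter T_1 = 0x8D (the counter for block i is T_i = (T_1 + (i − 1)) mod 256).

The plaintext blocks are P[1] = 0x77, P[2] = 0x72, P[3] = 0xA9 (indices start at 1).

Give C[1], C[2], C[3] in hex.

C[1] = 0x9F, C[2] = 0x9B, C[3] = 0x43

CTR encryption: S_i = E(K, T_i) where T_i is the counter for block i; C_i = P_i ⊕ S_i.
C[1]: T = 0x8D, S = E(K, T) = 0xE8; 0x77 ⊕ 0xE8 = 0x9F.
C[2]: T = 0x8E, S = E(K, T) = 0xE9; 0x72 ⊕ 0xE9 = 0x9B.
C[3]: T = 0x8F, S = E(K, T) = 0xEA; 0xA9 ⊕ 0xEA = 0x43.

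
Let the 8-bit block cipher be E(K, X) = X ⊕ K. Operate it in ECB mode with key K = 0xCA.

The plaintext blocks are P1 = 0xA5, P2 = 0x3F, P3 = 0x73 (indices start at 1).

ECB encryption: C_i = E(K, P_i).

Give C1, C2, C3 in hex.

C1 = 0x6F, C2 = 0xF5, C3 = 0xB9

C1: E(K, 0xA5) = 0x6F.
C2: E(K, 0x3F) = 0xF5.
C3: E(K, 0x73) = 0xB9.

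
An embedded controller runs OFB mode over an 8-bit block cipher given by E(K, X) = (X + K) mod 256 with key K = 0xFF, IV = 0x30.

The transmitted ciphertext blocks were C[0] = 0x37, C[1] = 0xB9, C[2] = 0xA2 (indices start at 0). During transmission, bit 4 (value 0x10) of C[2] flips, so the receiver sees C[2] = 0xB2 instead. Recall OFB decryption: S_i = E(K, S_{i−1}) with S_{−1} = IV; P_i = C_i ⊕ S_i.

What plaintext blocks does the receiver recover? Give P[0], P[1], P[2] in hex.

Only C[2] changed, to 0xB2. In OFB, a change in C_i flips the same bit in P_i only; the keystream is unaffected. Decrypting the received ciphertext:
P[0]: S = E(K, 0x30) = 0x2F; 0x37 ⊕ 0x2F = 0x18.
P[1]: S = E(K, 0x2F) = 0x2E; 0xB9 ⊕ 0x2E = 0x97.
P[2]: S = E(K, 0x2E) = 0x2D; 0xB2 ⊕ 0x2D = 0x9F.
Blocks that differ from the original plaintext: P[2].

P[0] = 0x18, P[1] = 0x97, P[2] = 0x9F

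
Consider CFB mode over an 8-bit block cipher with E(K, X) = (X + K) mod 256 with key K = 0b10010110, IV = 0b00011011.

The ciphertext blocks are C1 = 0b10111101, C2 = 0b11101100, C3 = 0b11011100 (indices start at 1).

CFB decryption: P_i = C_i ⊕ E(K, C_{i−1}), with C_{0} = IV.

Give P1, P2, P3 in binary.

P1: E(K, 0b00011011) = 0b10110001; 0b10111101 ⊕ 0b10110001 = 0b00001100.
P2: E(K, 0b10111101) = 0b01010011; 0b11101100 ⊕ 0b01010011 = 0b10111111.
P3: E(K, 0b11101100) = 0b10000010; 0b11011100 ⊕ 0b10000010 = 0b01011110.

P1 = 0b00001100, P2 = 0b10111111, P3 = 0b01011110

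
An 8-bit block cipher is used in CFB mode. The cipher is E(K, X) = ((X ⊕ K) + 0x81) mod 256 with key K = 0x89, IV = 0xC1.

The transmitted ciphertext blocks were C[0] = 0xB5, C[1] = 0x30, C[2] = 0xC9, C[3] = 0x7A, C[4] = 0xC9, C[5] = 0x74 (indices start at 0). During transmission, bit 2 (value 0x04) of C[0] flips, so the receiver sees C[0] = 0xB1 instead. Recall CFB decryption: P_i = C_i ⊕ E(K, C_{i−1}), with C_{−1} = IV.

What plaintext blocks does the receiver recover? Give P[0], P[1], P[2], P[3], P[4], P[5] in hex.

P[0] = 0x78, P[1] = 0x89, P[2] = 0xF3, P[3] = 0xBB, P[4] = 0xBD, P[5] = 0xB5

Only C[0] changed, to 0xB1. In CFB, a change in C_i flips the same bit in P_i and garbles P_{i+1}. Decrypting the received ciphertext:
P[0]: E(K, 0xC1) = 0xC9; 0xB1 ⊕ 0xC9 = 0x78.
P[1]: E(K, 0xB1) = 0xB9; 0x30 ⊕ 0xB9 = 0x89.
P[2]: E(K, 0x30) = 0x3A; 0xC9 ⊕ 0x3A = 0xF3.
P[3]: E(K, 0xC9) = 0xC1; 0x7A ⊕ 0xC1 = 0xBB.
P[4]: E(K, 0x7A) = 0x74; 0xC9 ⊕ 0x74 = 0xBD.
P[5]: E(K, 0xC9) = 0xC1; 0x74 ⊕ 0xC1 = 0xB5.
Blocks that differ from the original plaintext: P[0], P[1].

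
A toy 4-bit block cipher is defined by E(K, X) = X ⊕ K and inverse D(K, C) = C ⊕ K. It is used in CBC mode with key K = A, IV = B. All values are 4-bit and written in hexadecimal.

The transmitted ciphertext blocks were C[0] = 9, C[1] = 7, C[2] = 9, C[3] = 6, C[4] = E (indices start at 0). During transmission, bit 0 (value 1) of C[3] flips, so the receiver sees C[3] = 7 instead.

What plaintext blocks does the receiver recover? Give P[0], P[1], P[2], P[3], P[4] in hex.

P[0] = 8, P[1] = 4, P[2] = 4, P[3] = 4, P[4] = 3

CBC decryption: P_i = D(K, C_i) ⊕ C_{i−1}, with C_{−1} = IV.
Only C[3] changed, to 7. In CBC, a change in C_i garbles P_i and flips the same bit in P_{i+1}. Decrypting the received ciphertext:
P[0]: D(K, 9) = 3; 3 ⊕ B = 8.
P[1]: D(K, 7) = D; D ⊕ 9 = 4.
P[2]: D(K, 9) = 3; 3 ⊕ 7 = 4.
P[3]: D(K, 7) = D; D ⊕ 9 = 4.
P[4]: D(K, E) = 4; 4 ⊕ 7 = 3.
Blocks that differ from the original plaintext: P[3], P[4].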